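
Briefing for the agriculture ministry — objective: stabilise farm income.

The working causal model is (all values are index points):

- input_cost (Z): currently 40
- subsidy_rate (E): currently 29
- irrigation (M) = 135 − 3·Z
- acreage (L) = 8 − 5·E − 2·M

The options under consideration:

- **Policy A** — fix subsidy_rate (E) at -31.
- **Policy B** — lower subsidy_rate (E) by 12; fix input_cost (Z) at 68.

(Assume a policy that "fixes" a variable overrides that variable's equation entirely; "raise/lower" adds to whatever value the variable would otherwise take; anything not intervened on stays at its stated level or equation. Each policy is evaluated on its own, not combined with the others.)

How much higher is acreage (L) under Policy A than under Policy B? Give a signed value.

72

Policy A (E := -31):
  Z = 40
  E = -31
  M = 135 − 3·40 = 15
  L = 8 − 5·(-31) − 2·15 = 133
Policy B (E − 12, Z := 68):
  Z = 68
  E = 29 − 12 = 17
  M = 135 − 3·68 = -69
  L = 8 − 5·17 − 2·(-69) = 61
L: 133 − 61 = 72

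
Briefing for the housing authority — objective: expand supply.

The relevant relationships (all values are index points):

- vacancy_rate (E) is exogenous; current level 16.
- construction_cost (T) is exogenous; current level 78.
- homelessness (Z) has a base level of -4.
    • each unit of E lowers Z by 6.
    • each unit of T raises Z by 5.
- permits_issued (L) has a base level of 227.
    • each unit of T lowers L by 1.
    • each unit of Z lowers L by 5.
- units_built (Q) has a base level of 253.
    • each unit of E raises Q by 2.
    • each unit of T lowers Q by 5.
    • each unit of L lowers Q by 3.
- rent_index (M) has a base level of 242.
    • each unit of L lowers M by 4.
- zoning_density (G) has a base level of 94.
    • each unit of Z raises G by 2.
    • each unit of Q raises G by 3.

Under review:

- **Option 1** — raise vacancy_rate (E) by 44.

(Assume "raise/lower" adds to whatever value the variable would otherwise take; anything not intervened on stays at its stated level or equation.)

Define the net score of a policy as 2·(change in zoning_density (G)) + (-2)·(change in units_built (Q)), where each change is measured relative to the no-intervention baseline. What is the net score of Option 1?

Baseline:
  E = 16
  T = 78
  Z = -4 − 6·16 + 5·78 = 290
  L = 227 − 78 − 5·290 = -1301
  Q = 253 + 2·16 − 5·78 − 3·(-1301) = 3798
  G = 94 + 2·290 + 3·3798 = 12068
Option 1 (E + 44):
  E = 16 + 44 = 60
  T = 78
  Z = -4 − 6·60 + 5·78 = 26
  L = 227 − 78 − 5·26 = 19
  Q = 253 + 2·60 − 5·78 − 3·19 = -74
  G = 94 + 2·26 + 3·(-74) = -76
ΔG = -76 − 12068 = -12144; ΔQ = -74 − 3798 = -3872
Score = 2·(-12144) + (-2)·(-3872) = -16544

-16544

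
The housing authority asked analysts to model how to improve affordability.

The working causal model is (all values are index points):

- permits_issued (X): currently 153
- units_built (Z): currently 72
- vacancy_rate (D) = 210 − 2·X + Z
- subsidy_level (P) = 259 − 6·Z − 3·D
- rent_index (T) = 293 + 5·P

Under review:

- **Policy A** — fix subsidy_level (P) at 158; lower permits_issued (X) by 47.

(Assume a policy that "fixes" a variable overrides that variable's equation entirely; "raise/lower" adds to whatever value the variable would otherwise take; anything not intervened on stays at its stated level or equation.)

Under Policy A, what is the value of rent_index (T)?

Policy A (P := 158, X − 47):
  X = 153 − 47 = 106
  Z = 72
  D = 210 − 2·106 + 72 = 70
  P = 158
  T = 293 + 5·158 = 1083

1083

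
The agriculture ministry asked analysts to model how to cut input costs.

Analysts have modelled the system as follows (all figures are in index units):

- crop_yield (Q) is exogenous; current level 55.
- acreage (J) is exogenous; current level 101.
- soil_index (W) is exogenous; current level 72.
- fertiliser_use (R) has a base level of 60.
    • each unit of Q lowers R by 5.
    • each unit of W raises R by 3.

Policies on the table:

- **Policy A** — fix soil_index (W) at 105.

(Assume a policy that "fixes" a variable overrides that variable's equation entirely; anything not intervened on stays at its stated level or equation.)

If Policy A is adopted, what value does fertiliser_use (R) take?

Policy A (W := 105):
  Q = 55
  W = 105
  R = 60 − 5·55 + 3·105 = 100

100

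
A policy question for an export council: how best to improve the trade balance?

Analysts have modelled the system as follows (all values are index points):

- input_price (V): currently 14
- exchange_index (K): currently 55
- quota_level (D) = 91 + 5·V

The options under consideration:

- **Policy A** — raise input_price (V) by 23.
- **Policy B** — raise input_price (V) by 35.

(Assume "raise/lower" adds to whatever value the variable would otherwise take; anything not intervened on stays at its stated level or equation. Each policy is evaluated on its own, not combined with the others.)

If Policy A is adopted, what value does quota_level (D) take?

276

Policy A (V + 23):
  V = 14 + 23 = 37
  D = 91 + 5·37 = 276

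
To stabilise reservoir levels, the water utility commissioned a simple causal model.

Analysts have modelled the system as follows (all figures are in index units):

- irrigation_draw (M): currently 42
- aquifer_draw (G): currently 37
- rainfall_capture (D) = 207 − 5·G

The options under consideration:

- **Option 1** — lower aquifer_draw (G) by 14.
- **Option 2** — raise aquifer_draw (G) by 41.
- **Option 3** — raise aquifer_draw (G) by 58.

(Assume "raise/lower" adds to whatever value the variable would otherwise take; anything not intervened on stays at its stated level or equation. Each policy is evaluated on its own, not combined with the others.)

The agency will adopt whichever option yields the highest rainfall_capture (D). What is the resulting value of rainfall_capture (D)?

92

Option 1 (G − 14):
  G = 37 − 14 = 23
  D = 207 − 5·23 = 92
Option 2 (G + 41):
  G = 37 + 41 = 78
  D = 207 − 5·78 = -183
Option 3 (G + 58):
  G = 37 + 58 = 95
  D = 207 − 5·95 = -268
Comparing — Option 1: D=92, Option 2: D=-183, Option 3: D=-268. Highest is 92 (Option 1).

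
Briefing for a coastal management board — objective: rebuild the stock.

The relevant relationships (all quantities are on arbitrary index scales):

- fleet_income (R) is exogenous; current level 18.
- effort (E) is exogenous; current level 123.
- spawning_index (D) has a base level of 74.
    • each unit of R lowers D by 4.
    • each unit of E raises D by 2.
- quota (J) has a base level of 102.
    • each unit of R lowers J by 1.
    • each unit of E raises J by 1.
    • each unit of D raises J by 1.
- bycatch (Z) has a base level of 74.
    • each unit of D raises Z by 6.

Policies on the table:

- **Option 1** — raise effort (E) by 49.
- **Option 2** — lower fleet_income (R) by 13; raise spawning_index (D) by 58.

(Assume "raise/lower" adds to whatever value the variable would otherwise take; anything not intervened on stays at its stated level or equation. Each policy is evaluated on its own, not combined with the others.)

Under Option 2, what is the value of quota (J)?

578

Option 2 (R − 13, D + 58):
  R = 18 − 13 = 5
  E = 123
  D = 74 − 4·5 + 2·123 (+58 from intervention) = 358
  J = 102 − 5 + 123 + 358 = 578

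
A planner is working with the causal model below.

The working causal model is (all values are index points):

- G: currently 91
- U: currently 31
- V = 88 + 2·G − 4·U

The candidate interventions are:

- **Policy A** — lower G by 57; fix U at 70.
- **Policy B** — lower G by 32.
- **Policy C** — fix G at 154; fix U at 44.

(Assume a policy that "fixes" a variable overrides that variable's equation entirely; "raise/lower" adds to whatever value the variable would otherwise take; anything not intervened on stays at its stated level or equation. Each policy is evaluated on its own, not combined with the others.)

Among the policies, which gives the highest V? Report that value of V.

220

Policy A (G − 57, U := 70):
  G = 91 − 57 = 34
  U = 70
  V = 88 + 2·34 − 4·70 = -124
Policy B (G − 32):
  G = 91 − 32 = 59
  U = 31
  V = 88 + 2·59 − 4·31 = 82
Policy C (G := 154, U := 44):
  G = 154
  U = 44
  V = 88 + 2·154 − 4·44 = 220
Comparing — Policy A: V=-124, Policy B: V=82, Policy C: V=220. Highest is 220 (Policy C).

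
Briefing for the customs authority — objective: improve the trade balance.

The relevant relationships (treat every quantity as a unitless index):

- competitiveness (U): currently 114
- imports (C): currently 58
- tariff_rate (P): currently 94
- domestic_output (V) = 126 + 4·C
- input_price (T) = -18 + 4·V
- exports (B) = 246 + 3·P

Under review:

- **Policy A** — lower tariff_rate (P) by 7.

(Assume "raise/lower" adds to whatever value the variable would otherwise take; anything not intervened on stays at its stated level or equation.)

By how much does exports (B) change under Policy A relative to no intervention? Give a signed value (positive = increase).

-21

Baseline:
  P = 94
  B = 246 + 3·94 = 528
Policy A (P − 7):
  P = 94 − 7 = 87
  B = 246 + 3·87 = 507
Change in B: 507 − 528 = -21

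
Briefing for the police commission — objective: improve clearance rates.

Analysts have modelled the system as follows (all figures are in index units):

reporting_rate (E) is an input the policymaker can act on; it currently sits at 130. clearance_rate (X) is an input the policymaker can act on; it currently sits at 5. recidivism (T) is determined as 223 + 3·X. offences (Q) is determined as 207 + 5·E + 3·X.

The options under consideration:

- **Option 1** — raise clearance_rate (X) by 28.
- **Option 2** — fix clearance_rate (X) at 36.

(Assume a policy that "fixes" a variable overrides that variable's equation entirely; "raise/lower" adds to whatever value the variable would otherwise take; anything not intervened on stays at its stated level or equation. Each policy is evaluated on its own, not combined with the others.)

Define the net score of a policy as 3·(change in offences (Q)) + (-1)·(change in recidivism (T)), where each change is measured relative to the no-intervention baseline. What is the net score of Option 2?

186

Baseline:
  E = 130
  X = 5
  T = 223 + 3·5 = 238
  Q = 207 + 5·130 + 3·5 = 872
Option 2 (X := 36):
  E = 130
  X = 36
  T = 223 + 3·36 = 331
  Q = 207 + 5·130 + 3·36 = 965
ΔQ = 965 − 872 = 93; ΔT = 331 − 238 = 93
Score = 3·93 + (-1)·93 = 186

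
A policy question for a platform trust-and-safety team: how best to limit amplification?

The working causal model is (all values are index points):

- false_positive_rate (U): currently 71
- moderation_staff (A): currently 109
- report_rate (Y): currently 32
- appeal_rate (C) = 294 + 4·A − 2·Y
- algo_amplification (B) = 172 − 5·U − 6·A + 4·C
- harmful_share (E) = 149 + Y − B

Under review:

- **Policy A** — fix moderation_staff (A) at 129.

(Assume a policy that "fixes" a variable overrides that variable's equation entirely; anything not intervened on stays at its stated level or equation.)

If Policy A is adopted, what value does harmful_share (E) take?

-1846

Policy A (A := 129):
  U = 71
  A = 129
  Y = 32
  C = 294 + 4·129 − 2·32 = 746
  B = 172 − 5·71 − 6·129 + 4·746 = 2027
  E = 149 + 32 − 2027 = -1846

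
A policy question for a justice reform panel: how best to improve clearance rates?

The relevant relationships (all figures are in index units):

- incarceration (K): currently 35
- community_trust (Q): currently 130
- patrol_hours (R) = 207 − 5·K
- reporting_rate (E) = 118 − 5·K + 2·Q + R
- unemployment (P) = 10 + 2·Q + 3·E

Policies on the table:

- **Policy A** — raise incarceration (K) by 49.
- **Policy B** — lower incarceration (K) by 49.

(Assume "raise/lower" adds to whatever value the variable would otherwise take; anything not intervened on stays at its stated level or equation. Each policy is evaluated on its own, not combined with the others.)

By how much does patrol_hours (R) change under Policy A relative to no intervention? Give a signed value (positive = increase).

-245

Baseline:
  K = 35
  R = 207 − 5·35 = 32
Policy A (K + 49):
  K = 35 + 49 = 84
  R = 207 − 5·84 = -213
Change in R: -213 − 32 = -245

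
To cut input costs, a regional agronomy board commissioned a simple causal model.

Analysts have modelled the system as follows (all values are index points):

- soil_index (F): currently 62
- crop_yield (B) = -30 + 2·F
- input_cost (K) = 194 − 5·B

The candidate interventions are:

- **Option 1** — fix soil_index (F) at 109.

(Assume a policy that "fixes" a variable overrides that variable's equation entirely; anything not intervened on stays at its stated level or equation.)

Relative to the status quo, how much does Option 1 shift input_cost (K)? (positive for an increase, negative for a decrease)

-470

Baseline:
  F = 62
  B = -30 + 2·62 = 94
  K = 194 − 5·94 = -276
Option 1 (F := 109):
  F = 109
  B = -30 + 2·109 = 188
  K = 194 − 5·188 = -746
Change in K: -746 − (-276) = -470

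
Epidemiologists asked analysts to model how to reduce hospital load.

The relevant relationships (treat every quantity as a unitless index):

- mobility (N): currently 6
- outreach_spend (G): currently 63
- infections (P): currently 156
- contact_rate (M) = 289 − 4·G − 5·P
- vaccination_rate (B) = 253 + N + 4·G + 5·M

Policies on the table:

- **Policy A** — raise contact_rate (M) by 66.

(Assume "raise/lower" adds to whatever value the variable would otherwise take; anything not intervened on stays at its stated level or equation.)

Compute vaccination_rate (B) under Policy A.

-2874

Policy A (M + 66):
  N = 6
  G = 63
  P = 156
  M = 289 − 4·63 − 5·156 (+66 from intervention) = -677
  B = 253 + 6 + 4·63 + 5·(-677) = -2874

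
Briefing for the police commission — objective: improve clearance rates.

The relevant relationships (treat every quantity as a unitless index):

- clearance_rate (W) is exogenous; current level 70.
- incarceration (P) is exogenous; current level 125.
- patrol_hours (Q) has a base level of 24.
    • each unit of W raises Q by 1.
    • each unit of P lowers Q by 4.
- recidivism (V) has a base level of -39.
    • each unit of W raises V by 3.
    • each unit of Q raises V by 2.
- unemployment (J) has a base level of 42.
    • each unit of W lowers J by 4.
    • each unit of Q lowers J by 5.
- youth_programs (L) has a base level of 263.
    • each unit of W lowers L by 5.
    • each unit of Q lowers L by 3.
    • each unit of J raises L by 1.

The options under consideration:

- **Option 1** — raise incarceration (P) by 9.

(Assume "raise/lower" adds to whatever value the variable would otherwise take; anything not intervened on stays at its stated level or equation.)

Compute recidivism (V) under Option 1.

-713

Option 1 (P + 9):
  W = 70
  P = 125 + 9 = 134
  Q = 24 + 70 − 4·134 = -442
  V = -39 + 3·70 + 2·(-442) = -713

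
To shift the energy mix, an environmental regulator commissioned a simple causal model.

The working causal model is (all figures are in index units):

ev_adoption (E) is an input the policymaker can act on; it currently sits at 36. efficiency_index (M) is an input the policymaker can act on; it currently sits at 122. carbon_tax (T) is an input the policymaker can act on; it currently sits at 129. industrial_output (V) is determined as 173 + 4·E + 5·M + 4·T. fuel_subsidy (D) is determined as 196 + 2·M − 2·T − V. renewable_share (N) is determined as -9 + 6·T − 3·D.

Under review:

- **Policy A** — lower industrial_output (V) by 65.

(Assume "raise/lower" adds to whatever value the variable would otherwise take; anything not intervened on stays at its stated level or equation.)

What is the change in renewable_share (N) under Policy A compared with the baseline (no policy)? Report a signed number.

-195

Baseline:
  E = 36
  M = 122
  T = 129
  V = 173 + 4·36 + 5·122 + 4·129 = 1443
  D = 196 + 2·122 − 2·129 − 1443 = -1261
  N = -9 + 6·129 − 3·(-1261) = 4548
Policy A (V − 65):
  E = 36
  M = 122
  T = 129
  V = 173 + 4·36 + 5·122 + 4·129 (−65 from intervention) = 1378
  D = 196 + 2·122 − 2·129 − 1378 = -1196
  N = -9 + 6·129 − 3·(-1196) = 4353
Change in N: 4353 − 4548 = -195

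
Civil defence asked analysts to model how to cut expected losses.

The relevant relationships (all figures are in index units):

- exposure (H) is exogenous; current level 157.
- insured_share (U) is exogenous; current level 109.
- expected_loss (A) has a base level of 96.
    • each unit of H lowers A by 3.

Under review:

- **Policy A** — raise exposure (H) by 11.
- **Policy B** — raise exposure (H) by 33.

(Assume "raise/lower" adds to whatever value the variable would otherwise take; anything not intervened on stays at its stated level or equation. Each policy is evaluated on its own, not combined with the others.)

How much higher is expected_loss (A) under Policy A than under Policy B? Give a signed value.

66

Policy A (H + 11):
  H = 157 + 11 = 168
  A = 96 − 3·168 = -408
Policy B (H + 33):
  H = 157 + 33 = 190
  A = 96 − 3·190 = -474
A: -408 − (-474) = 66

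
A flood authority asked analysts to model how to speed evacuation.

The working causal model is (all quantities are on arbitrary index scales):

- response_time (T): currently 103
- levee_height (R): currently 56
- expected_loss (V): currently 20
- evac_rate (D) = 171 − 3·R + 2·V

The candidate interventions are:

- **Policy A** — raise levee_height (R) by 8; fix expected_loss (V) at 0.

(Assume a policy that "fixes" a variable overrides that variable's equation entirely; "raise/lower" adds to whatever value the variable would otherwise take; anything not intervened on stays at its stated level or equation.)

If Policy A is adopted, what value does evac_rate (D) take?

-21

Policy A (R + 8, V := 0):
  R = 56 + 8 = 64
  V = 0
  D = 171 − 3·64 + 2·0 = -21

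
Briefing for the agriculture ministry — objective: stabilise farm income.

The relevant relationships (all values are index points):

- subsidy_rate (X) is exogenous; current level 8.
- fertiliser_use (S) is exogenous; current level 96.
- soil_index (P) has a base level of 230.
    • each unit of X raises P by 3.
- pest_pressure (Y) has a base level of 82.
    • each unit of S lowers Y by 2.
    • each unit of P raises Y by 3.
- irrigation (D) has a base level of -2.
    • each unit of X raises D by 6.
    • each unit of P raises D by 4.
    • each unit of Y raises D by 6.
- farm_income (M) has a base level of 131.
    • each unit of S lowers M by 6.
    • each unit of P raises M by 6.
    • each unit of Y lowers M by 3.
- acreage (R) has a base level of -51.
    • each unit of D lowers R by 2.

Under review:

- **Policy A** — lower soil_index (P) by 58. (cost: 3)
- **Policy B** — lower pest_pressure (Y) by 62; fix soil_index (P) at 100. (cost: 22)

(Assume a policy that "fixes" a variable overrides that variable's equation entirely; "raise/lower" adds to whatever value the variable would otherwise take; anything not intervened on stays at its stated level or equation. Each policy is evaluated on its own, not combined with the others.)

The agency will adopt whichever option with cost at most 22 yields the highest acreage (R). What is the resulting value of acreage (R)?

Policy A (P − 58):
  X = 8
  S = 96
  P = 230 + 3·8 (−58 from intervention) = 196
  Y = 82 − 2·96 + 3·196 = 478
  D = -2 + 6·8 + 4·196 + 6·478 = 3698
  R = -51 − 2·3698 = -7447
Policy B (Y − 62, P := 100):
  X = 8
  S = 96
  P = 100
  Y = 82 − 2·96 + 3·100 (−62 from intervention) = 128
  D = -2 + 6·8 + 4·100 + 6·128 = 1214
  R = -51 − 2·1214 = -2479
Comparing — Policy A: R=-7447, Policy B: R=-2479. Highest is -2479 (Policy B).

-2479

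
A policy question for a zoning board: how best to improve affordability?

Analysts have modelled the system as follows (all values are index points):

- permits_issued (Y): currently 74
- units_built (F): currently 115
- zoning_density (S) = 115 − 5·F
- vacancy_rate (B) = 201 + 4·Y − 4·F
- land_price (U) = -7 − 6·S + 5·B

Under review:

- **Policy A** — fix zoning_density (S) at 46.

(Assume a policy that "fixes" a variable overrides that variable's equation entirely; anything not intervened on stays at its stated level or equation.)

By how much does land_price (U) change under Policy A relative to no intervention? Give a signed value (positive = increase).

Baseline:
  Y = 74
  F = 115
  S = 115 − 5·115 = -460
  B = 201 + 4·74 − 4·115 = 37
  U = -7 − 6·(-460) + 5·37 = 2938
Policy A (S := 46):
  Y = 74
  F = 115
  S = 46
  B = 201 + 4·74 − 4·115 = 37
  U = -7 − 6·46 + 5·37 = -98
Change in U: -98 − 2938 = -3036

-3036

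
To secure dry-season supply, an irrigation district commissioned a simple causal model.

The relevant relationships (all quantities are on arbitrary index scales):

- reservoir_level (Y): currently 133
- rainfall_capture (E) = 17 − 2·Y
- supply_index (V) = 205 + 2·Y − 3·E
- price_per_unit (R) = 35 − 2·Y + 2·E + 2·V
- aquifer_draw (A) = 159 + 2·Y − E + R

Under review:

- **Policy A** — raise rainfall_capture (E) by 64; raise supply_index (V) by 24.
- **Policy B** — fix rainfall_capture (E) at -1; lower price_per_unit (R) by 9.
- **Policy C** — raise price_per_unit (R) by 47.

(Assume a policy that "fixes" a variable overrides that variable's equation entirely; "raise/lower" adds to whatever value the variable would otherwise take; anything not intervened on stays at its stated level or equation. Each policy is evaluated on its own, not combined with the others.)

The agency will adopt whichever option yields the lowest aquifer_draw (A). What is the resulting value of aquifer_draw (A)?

Policy A (E + 64, V + 24):
  Y = 133
  E = 17 − 2·133 (+64 from intervention) = -185
  V = 205 + 2·133 − 3·(-185) (+24 from intervention) = 1050
  R = 35 − 2·133 + 2·(-185) + 2·1050 = 1499
  A = 159 + 2·133 − (-185) + 1499 = 2109
Policy B (E := -1, R − 9):
  Y = 133
  E = -1
  V = 205 + 2·133 − 3·(-1) = 474
  R = 35 − 2·133 + 2·(-1) + 2·474 (−9 from intervention) = 706
  A = 159 + 2·133 − (-1) + 706 = 1132
Policy C (R + 47):
  Y = 133
  E = 17 − 2·133 = -249
  V = 205 + 2·133 − 3·(-249) = 1218
  R = 35 − 2·133 + 2·(-249) + 2·1218 (+47 from intervention) = 1754
  A = 159 + 2·133 − (-249) + 1754 = 2428
Comparing — Policy A: A=2109, Policy B: A=1132, Policy C: A=2428. Lowest is 1132 (Policy B).

1132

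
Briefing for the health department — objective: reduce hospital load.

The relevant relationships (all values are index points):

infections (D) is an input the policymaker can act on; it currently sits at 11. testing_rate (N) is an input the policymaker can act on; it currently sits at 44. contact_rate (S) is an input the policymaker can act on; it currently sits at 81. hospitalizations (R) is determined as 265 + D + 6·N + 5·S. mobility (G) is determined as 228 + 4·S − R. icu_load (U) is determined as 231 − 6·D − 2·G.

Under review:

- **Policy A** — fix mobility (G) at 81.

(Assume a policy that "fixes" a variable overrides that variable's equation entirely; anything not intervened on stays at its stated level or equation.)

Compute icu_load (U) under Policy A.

Policy A (G := 81):
  D = 11
  N = 44
  S = 81
  R = 265 + 11 + 6·44 + 5·81 = 945
  G = 81
  U = 231 − 6·11 − 2·81 = 3

3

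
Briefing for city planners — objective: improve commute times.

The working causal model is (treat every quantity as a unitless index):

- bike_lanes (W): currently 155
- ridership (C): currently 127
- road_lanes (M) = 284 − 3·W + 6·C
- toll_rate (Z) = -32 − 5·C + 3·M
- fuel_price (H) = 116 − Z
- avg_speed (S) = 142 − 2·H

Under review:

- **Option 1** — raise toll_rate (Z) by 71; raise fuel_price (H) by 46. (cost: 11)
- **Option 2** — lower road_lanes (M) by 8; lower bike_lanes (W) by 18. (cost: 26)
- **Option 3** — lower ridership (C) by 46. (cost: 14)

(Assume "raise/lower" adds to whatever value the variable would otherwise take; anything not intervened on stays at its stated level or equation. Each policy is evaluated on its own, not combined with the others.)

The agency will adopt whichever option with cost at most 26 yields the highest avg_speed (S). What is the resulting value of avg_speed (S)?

2338

Option 1 (Z + 71, H + 46):
  W = 155
  C = 127
  M = 284 − 3·155 + 6·127 = 581
  Z = -32 − 5·127 + 3·581 (+71 from intervention) = 1147
  H = 116 − 1147 (+46 from intervention) = -985
  S = 142 − 2·(-985) = 2112
Option 2 (M − 8, W − 18):
  W = 155 − 18 = 137
  C = 127
  M = 284 − 3·137 + 6·127 (−8 from intervention) = 627
  Z = -32 − 5·127 + 3·627 = 1214
  H = 116 − 1214 = -1098
  S = 142 − 2·(-1098) = 2338
Option 3 (C − 46):
  W = 155
  C = 127 − 46 = 81
  M = 284 − 3·155 + 6·81 = 305
  Z = -32 − 5·81 + 3·305 = 478
  H = 116 − 478 = -362
  S = 142 − 2·(-362) = 866
Comparing — Option 1: S=2112, Option 2: S=2338, Option 3: S=866. Highest is 2338 (Option 2).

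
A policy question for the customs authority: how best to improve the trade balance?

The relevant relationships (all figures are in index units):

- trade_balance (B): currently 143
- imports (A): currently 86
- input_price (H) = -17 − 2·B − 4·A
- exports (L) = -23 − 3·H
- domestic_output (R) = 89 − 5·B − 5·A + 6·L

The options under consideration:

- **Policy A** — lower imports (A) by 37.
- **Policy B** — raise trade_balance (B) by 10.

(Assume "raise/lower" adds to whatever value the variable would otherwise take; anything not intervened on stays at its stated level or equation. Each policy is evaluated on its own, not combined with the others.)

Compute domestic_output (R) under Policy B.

Policy B (B + 10):
  B = 143 + 10 = 153
  A = 86
  H = -17 − 2·153 − 4·86 = -667
  L = -23 − 3·(-667) = 1978
  R = 89 − 5·153 − 5·86 + 6·1978 = 10762

10762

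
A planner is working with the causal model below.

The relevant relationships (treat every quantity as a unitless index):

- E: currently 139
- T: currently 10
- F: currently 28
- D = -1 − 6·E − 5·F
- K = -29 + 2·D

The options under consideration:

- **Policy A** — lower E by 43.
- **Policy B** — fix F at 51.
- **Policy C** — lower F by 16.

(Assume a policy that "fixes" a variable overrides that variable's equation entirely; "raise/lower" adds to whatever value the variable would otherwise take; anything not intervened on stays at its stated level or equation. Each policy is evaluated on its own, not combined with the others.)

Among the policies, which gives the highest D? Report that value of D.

-717

Policy A (E − 43):
  E = 139 − 43 = 96
  F = 28
  D = -1 − 6·96 − 5·28 = -717
Policy B (F := 51):
  E = 139
  F = 51
  D = -1 − 6·139 − 5·51 = -1090
Policy C (F − 16):
  E = 139
  F = 28 − 16 = 12
  D = -1 − 6·139 − 5·12 = -895
Comparing — Policy A: D=-717, Policy B: D=-1090, Policy C: D=-895. Highest is -717 (Policy A).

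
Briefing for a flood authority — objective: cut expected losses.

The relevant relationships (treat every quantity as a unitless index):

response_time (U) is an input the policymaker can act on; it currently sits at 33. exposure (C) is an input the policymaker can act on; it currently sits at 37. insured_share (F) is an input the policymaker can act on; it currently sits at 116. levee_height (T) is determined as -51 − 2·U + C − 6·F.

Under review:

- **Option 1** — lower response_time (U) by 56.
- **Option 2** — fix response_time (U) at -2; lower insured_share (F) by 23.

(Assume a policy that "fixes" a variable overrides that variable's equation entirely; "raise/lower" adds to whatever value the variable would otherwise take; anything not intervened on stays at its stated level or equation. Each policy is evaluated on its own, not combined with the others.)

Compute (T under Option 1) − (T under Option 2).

-96

Option 1 (U − 56):
  U = 33 − 56 = -23
  C = 37
  F = 116
  T = -51 − 2·(-23) + 37 − 6·116 = -664
Option 2 (U := -2, F − 23):
  U = -2
  C = 37
  F = 116 − 23 = 93
  T = -51 − 2·(-2) + 37 − 6·93 = -568
T: -664 − (-568) = -96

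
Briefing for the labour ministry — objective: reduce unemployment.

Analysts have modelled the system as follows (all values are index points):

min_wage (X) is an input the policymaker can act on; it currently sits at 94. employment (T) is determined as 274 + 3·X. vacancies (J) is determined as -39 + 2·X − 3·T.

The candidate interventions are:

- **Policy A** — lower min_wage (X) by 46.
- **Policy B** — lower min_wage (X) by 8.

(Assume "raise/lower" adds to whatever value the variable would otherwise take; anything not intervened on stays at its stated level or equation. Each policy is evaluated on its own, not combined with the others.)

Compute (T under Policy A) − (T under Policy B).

Policy A (X − 46):
  X = 94 − 46 = 48
  T = 274 + 3·48 = 418
Policy B (X − 8):
  X = 94 − 8 = 86
  T = 274 + 3·86 = 532
T: 418 − 532 = -114

-114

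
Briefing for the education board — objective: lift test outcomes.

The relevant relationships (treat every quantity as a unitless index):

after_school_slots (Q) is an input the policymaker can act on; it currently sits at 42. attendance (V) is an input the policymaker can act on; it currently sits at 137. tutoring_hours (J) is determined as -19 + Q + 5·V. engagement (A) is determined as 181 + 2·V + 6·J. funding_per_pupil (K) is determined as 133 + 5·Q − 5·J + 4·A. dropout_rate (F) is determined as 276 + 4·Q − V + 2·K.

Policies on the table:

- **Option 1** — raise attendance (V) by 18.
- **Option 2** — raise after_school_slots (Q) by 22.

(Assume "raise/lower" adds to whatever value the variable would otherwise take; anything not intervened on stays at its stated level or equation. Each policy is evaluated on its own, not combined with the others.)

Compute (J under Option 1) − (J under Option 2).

Option 1 (V + 18):
  Q = 42
  V = 137 + 18 = 155
  J = -19 + 42 + 5·155 = 798
Option 2 (Q + 22):
  Q = 42 + 22 = 64
  V = 137
  J = -19 + 64 + 5·137 = 730
J: 798 − 730 = 68

68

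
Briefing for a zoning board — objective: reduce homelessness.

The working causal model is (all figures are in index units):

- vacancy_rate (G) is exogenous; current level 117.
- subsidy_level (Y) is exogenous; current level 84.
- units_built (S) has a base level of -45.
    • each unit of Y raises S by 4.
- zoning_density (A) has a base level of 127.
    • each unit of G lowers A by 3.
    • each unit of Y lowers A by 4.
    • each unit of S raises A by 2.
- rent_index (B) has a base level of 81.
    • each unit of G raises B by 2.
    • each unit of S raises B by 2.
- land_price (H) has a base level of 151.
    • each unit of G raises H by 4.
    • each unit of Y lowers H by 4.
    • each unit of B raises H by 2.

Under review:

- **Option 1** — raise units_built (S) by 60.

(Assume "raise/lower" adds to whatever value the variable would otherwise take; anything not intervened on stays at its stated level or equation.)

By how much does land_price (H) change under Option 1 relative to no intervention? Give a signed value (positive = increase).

240

Baseline:
  G = 117
  Y = 84
  S = -45 + 4·84 = 291
  B = 81 + 2·117 + 2·291 = 897
  H = 151 + 4·117 − 4·84 + 2·897 = 2077
Option 1 (S + 60):
  G = 117
  Y = 84
  S = -45 + 4·84 (+60 from intervention) = 351
  B = 81 + 2·117 + 2·351 = 1017
  H = 151 + 4·117 − 4·84 + 2·1017 = 2317
Change in H: 2317 − 2077 = 240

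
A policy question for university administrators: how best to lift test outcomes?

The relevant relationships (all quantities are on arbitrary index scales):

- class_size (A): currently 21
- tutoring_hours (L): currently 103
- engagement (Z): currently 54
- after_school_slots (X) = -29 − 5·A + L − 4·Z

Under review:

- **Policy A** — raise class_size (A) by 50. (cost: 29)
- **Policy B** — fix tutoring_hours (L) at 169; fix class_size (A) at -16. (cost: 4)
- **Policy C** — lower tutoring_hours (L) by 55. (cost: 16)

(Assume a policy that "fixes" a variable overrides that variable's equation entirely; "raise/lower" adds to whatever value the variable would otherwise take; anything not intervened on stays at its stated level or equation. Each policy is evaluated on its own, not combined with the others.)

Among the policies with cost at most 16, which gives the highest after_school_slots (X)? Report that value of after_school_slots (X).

4

Policy B (L := 169, A := -16):
  A = -16
  L = 169
  Z = 54
  X = -29 − 5·(-16) + 169 − 4·54 = 4
Policy C (L − 55):
  A = 21
  L = 103 − 55 = 48
  Z = 54
  X = -29 − 5·21 + 48 − 4·54 = -302
Comparing — Policy B: X=4, Policy C: X=-302. Highest is 4 (Policy B).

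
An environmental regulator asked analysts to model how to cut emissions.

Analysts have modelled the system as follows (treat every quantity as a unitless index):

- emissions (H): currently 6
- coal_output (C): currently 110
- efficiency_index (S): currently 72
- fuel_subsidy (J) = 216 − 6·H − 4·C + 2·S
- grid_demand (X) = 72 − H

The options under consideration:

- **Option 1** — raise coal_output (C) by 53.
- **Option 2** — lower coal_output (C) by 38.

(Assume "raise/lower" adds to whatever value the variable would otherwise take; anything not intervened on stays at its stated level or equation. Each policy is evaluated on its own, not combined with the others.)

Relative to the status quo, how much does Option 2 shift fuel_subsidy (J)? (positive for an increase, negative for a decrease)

152

Baseline:
  H = 6
  C = 110
  S = 72
  J = 216 − 6·6 − 4·110 + 2·72 = -116
Option 2 (C − 38):
  H = 6
  C = 110 − 38 = 72
  S = 72
  J = 216 − 6·6 − 4·72 + 2·72 = 36
Change in J: 36 − (-116) = 152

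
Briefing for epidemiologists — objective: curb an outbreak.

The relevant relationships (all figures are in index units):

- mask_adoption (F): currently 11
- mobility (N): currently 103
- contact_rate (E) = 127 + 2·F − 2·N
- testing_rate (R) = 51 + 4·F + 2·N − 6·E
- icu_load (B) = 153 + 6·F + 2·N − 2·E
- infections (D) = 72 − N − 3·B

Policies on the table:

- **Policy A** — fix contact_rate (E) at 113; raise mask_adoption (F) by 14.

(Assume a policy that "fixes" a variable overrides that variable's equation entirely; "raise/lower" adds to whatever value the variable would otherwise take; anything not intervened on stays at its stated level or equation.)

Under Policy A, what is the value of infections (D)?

Policy A (E := 113, F + 14):
  F = 11 + 14 = 25
  N = 103
  E = 113
  B = 153 + 6·25 + 2·103 − 2·113 = 283
  D = 72 − 103 − 3·283 = -880

-880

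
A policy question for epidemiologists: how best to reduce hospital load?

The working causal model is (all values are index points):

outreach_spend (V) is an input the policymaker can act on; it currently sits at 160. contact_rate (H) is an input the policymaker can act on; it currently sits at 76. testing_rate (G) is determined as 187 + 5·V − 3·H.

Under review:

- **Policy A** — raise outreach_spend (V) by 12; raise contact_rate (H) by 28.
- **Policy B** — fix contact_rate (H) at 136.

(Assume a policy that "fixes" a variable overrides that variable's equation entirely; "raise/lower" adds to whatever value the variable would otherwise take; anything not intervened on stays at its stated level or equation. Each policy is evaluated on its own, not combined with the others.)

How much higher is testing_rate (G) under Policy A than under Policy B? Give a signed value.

Policy A (V + 12, H + 28):
  V = 160 + 12 = 172
  H = 76 + 28 = 104
  G = 187 + 5·172 − 3·104 = 735
Policy B (H := 136):
  V = 160
  H = 136
  G = 187 + 5·160 − 3·136 = 579
G: 735 − 579 = 156

156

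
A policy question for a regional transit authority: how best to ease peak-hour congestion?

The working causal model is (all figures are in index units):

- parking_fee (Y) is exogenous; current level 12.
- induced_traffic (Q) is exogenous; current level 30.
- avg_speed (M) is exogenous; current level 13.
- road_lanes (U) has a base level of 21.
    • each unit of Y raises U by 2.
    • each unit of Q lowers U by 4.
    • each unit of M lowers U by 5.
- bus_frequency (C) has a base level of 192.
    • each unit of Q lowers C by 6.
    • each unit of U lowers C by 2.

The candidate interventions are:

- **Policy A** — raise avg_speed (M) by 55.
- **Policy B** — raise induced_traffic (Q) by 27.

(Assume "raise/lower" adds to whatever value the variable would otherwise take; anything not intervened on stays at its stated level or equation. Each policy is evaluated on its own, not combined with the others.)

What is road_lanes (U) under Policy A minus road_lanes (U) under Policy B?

-167

Policy A (M + 55):
  Y = 12
  Q = 30
  M = 13 + 55 = 68
  U = 21 + 2·12 − 4·30 − 5·68 = -415
Policy B (Q + 27):
  Y = 12
  Q = 30 + 27 = 57
  M = 13
  U = 21 + 2·12 − 4·57 − 5·13 = -248
U: -415 − (-248) = -167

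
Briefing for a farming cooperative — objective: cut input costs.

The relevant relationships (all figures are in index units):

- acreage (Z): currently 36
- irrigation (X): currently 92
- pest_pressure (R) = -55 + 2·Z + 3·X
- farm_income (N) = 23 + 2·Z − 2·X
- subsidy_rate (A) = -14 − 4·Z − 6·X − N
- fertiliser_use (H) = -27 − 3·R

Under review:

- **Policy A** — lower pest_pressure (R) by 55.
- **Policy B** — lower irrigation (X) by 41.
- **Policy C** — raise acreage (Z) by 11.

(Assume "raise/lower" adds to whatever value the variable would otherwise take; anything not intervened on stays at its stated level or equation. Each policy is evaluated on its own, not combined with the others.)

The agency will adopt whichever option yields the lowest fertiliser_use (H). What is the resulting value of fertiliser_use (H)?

-972

Policy A (R − 55):
  Z = 36
  X = 92
  R = -55 + 2·36 + 3·92 (−55 from intervention) = 238
  H = -27 − 3·238 = -741
Policy B (X − 41):
  Z = 36
  X = 92 − 41 = 51
  R = -55 + 2·36 + 3·51 = 170
  H = -27 − 3·170 = -537
Policy C (Z + 11):
  Z = 36 + 11 = 47
  X = 92
  R = -55 + 2·47 + 3·92 = 315
  H = -27 − 3·315 = -972
Comparing — Policy A: H=-741, Policy B: H=-537, Policy C: H=-972. Lowest is -972 (Policy C).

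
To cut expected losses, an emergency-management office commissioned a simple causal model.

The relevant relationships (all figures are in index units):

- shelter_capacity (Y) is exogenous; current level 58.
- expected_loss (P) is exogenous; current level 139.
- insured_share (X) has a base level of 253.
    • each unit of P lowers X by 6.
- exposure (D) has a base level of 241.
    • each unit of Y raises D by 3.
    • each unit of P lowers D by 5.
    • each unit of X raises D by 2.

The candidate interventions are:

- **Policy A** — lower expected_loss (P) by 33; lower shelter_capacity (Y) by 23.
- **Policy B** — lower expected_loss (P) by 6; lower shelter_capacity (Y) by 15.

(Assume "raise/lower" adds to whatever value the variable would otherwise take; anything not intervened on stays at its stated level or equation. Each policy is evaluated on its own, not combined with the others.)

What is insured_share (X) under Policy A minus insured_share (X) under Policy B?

162

Policy A (P − 33, Y − 23):
  P = 139 − 33 = 106
  X = 253 − 6·106 = -383
Policy B (P − 6, Y − 15):
  P = 139 − 6 = 133
  X = 253 − 6·133 = -545
X: -383 − (-545) = 162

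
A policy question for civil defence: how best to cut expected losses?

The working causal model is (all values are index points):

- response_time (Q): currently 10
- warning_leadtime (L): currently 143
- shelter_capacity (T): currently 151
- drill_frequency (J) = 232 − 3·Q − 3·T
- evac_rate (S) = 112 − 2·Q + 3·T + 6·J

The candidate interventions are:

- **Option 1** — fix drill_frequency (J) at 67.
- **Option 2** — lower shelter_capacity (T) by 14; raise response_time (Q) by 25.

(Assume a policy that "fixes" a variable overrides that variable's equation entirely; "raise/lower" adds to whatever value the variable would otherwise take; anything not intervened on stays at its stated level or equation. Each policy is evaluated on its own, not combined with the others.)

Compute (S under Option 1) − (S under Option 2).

Option 1 (J := 67):
  Q = 10
  T = 151
  J = 67
  S = 112 − 2·10 + 3·151 + 6·67 = 947
Option 2 (T − 14, Q + 25):
  Q = 10 + 25 = 35
  T = 151 − 14 = 137
  J = 232 − 3·35 − 3·137 = -284
  S = 112 − 2·35 + 3·137 + 6·(-284) = -1251
S: 947 − (-1251) = 2198

2198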